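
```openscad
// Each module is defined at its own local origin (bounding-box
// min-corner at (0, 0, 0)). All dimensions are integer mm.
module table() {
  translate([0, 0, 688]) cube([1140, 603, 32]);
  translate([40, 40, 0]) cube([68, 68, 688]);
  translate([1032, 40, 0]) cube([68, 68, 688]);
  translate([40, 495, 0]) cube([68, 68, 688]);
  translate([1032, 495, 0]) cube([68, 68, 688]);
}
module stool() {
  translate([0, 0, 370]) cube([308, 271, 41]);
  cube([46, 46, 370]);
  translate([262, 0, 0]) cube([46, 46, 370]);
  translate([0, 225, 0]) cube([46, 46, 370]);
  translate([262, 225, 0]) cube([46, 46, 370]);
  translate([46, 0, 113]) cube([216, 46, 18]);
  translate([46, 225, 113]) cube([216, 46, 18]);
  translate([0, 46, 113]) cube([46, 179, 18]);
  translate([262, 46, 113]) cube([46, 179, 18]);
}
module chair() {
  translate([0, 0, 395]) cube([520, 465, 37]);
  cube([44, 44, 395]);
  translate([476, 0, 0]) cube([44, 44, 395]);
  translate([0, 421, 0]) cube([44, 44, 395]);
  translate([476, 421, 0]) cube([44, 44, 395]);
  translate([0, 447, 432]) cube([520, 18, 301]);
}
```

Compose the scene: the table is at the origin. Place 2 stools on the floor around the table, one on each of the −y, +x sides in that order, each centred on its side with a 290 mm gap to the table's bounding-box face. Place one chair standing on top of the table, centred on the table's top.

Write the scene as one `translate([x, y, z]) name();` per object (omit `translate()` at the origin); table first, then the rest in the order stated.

table();
translate([416, -561, 0]) stool();
translate([1430, 166, 0]) stool();
translate([310, 69, 720]) chair();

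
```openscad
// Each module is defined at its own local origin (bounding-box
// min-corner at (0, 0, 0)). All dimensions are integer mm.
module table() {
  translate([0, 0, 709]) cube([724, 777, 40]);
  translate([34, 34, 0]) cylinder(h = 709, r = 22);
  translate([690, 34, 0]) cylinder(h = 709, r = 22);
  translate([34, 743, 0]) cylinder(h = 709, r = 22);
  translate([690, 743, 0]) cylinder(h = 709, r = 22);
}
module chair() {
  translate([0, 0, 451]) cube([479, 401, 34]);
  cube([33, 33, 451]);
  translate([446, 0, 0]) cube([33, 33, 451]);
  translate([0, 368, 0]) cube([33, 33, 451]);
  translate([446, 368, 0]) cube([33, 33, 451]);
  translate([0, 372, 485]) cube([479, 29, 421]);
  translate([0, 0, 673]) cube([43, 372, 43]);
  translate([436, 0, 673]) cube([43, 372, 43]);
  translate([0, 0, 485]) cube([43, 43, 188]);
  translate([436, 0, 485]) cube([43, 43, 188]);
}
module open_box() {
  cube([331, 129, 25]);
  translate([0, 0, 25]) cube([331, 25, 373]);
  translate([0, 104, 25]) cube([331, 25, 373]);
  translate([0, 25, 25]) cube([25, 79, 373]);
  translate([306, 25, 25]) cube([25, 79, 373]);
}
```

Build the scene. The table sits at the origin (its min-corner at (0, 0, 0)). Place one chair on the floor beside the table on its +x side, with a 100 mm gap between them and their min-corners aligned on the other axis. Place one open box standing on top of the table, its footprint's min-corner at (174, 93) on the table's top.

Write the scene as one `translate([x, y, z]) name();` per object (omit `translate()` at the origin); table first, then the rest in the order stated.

table();
translate([824, 0, 0]) chair();
translate([174, 93, 749]) open_box();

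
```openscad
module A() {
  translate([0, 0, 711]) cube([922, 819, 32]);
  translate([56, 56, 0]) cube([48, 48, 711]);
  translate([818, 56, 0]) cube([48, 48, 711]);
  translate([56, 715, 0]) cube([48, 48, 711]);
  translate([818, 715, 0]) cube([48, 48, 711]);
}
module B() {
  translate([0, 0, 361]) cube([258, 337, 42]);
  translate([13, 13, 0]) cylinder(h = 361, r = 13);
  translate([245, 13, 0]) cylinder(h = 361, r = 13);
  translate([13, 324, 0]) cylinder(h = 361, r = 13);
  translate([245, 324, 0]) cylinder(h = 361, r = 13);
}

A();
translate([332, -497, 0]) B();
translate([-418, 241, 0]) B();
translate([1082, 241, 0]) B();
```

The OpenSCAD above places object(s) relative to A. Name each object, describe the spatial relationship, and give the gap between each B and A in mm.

A is a table. B is a stool. Three stools sit around the table at the −y, −x, +x sides. The gap between each stool and the table is 160 mm.

Each stool's nearest face is 160 mm from the table's bounding box.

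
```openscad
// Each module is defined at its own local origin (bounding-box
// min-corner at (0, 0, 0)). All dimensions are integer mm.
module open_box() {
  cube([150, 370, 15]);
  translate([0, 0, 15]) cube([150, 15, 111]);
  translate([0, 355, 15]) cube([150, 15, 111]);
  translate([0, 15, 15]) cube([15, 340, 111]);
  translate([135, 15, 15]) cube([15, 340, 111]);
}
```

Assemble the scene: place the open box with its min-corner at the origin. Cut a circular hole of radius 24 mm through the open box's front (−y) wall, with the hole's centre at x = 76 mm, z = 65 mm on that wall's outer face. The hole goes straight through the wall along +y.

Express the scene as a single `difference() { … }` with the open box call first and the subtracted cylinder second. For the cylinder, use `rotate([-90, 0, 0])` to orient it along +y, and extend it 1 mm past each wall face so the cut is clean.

difference() {
  open_box();
  translate([76, -1, 65]) rotate([-90, 0, 0]) cylinder(h = 17, r = 24);
}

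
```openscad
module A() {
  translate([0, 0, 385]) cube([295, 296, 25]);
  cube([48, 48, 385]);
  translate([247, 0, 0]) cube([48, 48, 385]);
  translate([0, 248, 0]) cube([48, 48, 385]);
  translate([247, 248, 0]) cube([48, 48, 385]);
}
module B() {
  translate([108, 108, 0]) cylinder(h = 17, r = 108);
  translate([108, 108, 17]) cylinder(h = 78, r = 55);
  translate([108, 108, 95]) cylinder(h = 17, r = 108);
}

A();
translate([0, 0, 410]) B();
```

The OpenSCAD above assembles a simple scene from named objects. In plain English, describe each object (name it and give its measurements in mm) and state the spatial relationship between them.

A is a four-legged stool. The seat is a 295×296×25 mm slab whose top surface is at z = 410 mm; four square legs, each 48×48 mm in cross-section, run from the floor (z = 0) to the underside of the seat, each flush with a corner of the seat.

B is a spool: two coaxial disc flanges of radius 108 mm and thickness 17 mm, joined by a core cylinder of radius 55 mm and height 78 mm. The lower flange rests on z = 0 and the three cylinders share a vertical axis.

The spool is on top of the stool.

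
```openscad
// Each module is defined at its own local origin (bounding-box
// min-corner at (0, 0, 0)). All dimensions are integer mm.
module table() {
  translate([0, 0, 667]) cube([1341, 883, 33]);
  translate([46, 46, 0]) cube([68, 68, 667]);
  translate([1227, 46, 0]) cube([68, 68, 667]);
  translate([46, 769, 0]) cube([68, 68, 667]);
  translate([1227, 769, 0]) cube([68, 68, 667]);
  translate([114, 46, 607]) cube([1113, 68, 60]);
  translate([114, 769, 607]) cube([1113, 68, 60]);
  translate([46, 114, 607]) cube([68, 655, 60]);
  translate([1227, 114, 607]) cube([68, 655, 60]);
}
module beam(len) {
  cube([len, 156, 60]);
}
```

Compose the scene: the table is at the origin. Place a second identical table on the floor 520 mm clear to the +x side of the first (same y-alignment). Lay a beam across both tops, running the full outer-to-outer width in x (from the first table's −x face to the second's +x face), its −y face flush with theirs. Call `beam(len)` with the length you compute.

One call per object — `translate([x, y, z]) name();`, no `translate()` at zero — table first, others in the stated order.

table();
translate([1861, 0, 0]) table();
translate([0, 0, 700]) beam(3202);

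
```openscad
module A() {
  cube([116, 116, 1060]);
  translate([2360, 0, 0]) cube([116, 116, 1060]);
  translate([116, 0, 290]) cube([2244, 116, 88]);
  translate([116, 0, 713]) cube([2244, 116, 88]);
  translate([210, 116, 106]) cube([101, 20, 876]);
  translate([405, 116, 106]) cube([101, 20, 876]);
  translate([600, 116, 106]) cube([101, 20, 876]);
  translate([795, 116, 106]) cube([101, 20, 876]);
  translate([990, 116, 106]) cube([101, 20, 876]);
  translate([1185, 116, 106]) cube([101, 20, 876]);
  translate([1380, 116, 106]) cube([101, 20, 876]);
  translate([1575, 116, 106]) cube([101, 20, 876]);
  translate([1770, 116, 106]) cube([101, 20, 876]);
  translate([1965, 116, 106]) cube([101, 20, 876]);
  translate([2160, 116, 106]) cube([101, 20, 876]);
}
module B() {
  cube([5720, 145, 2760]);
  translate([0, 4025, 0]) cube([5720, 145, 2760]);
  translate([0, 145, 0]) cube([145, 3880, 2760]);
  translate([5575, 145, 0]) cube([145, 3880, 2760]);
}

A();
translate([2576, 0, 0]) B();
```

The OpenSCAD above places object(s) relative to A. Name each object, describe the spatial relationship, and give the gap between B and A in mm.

The house frame's nearest face is 100 mm from the fence section's +x face.

A is a fence section. B is a house frame. The house frame is on the floor beside the fence section on its +x side. The gap between the house frame and the fence section is 100 mm.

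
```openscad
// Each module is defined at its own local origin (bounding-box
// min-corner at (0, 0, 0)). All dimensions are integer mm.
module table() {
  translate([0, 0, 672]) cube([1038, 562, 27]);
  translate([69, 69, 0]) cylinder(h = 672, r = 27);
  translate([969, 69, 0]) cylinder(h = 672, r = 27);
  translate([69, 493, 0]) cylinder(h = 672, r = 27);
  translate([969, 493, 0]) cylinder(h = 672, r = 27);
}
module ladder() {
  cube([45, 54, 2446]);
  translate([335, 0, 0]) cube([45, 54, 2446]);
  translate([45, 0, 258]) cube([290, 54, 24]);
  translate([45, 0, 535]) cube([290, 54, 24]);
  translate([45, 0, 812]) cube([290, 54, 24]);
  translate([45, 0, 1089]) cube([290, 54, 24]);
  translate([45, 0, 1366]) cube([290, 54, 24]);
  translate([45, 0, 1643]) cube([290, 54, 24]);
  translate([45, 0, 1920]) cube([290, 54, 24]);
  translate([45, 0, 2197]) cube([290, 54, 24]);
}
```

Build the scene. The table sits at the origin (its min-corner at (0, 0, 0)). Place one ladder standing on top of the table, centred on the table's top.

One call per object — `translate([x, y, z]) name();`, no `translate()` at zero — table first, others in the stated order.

table();
translate([329, 254, 699]) ladder();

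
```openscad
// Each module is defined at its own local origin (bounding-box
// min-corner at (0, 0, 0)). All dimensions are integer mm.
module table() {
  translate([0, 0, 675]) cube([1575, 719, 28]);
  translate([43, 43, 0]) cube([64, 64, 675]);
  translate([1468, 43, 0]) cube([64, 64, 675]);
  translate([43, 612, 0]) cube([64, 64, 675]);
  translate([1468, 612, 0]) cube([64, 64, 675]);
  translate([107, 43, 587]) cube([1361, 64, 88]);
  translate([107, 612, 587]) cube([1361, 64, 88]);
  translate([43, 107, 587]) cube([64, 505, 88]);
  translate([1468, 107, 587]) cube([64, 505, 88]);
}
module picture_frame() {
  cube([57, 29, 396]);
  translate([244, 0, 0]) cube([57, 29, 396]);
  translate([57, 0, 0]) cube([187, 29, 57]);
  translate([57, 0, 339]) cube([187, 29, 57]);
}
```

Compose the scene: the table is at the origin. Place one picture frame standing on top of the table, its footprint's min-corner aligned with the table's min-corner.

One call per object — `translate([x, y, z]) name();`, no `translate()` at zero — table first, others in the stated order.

table();
translate([0, 0, 703]) picture_frame();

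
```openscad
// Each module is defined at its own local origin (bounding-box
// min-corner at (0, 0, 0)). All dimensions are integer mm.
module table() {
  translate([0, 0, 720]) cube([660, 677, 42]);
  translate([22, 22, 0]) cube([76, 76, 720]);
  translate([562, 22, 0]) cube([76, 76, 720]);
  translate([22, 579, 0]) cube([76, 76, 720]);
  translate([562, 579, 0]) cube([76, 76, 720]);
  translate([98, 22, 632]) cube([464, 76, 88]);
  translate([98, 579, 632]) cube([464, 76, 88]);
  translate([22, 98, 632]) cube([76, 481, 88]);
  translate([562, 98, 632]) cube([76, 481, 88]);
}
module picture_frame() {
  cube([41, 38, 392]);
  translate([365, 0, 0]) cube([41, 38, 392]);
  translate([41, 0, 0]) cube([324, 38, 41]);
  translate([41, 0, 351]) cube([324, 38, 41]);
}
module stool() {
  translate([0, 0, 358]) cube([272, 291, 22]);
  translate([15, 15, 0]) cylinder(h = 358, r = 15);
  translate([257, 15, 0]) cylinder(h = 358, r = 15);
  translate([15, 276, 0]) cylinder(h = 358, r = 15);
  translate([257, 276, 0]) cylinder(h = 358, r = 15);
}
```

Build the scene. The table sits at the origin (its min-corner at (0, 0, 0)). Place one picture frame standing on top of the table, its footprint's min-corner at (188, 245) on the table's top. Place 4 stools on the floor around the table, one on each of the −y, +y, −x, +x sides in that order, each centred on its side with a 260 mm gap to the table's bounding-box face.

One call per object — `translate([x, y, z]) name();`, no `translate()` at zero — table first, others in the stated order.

table();
translate([188, 245, 762]) picture_frame();
translate([194, -551, 0]) stool();
translate([194, 937, 0]) stool();
translate([-532, 193, 0]) stool();
translate([920, 193, 0]) stool();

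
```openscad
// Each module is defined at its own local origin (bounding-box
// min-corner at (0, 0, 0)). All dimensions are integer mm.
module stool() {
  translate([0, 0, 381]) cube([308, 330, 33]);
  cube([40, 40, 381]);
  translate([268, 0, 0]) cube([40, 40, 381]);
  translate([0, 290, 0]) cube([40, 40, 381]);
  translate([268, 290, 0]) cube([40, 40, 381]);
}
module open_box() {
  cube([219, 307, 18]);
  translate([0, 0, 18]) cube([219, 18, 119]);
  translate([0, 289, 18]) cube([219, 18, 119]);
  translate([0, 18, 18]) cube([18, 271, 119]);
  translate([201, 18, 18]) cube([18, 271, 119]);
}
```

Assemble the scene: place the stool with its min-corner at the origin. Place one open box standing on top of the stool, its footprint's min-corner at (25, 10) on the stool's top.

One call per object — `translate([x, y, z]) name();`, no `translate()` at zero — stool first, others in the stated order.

stool();
translate([25, 10, 414]) open_box();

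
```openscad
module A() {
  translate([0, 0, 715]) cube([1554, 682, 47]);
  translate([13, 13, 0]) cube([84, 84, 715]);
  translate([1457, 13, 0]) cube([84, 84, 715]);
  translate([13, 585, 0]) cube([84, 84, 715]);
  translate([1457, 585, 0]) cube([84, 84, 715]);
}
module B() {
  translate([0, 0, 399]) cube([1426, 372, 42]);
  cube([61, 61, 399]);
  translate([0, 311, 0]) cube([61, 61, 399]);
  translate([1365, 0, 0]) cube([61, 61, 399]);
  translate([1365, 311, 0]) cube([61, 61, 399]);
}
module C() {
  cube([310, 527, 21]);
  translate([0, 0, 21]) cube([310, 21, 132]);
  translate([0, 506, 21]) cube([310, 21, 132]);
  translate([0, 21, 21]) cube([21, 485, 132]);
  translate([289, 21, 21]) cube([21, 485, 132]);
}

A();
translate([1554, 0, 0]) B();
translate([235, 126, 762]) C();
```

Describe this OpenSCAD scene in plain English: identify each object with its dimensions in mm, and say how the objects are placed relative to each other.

A is a table with a 1554×682 mm rectangular top, 47 mm thick, top surface at z = 762 mm, supported by four 84×84 mm square legs, each inset 13 mm from the nearest pair of top edges, running from the floor.

B is a long wooden bench with a 1426 mm (x) × 372 mm (y) seat, 42 mm thick, its top surface 441 mm above the floor. Four 61 mm square legs at the seat corners, flush with the edges, run from z = 0 to the seat underside.

C is an open storage box with external size 310×527×153 mm and wall thickness 21 mm (the base is also 21 mm thick). The base covers the whole footprint; the four walls stand on the base, with the y-facing walls full-width and the x-facing walls fitting between their inner faces.

The bench is against the table's +x side, with their −y faces flush. The open box is on top of the table.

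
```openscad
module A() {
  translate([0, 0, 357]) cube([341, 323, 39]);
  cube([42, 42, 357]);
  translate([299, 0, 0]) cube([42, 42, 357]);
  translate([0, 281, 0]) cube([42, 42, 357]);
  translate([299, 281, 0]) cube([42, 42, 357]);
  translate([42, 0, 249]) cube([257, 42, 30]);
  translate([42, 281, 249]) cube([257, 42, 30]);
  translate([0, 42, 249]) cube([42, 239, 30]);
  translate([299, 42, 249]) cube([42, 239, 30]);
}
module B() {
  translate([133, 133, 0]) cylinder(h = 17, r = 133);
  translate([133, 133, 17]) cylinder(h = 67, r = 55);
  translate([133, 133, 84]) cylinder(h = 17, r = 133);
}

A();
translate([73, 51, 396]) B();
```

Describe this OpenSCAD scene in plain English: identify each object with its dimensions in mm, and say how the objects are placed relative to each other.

A is a four-legged stool. The seat is 341×323 mm, 39 mm thick, top at z = 396 mm. It stands on four square legs, each 42×42 mm in cross-section, from z = 0 to the seat underside, each flush with a corner of the seat. Four stretchers, 42 mm wide and 30 mm tall, connect adjacent legs with their undersides at z = 249 mm, each running between the inner faces of the legs it joins and aligned with the legs' outer faces on the other axis.

B is a spool: two coaxial disc flanges of radius 133 mm and thickness 17 mm, joined by a core cylinder of radius 55 mm and height 67 mm. The lower flange rests on z = 0 and the three cylinders share a vertical axis.

The spool is on top of the stool.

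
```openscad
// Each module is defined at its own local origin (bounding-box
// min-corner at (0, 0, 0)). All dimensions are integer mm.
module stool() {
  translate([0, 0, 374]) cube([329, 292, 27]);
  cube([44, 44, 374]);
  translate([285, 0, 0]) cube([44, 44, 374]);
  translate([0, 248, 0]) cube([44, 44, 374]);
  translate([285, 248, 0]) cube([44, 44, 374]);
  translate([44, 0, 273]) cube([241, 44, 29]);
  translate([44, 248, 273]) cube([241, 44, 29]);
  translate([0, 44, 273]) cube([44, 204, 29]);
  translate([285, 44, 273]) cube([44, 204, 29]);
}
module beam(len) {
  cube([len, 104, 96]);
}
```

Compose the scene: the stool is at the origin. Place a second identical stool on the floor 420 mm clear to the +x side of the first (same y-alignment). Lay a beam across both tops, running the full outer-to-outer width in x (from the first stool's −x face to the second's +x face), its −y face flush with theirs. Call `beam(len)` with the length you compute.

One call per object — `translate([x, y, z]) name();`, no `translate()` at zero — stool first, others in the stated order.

stool();
translate([749, 0, 0]) stool();
translate([0, 0, 401]) beam(1078);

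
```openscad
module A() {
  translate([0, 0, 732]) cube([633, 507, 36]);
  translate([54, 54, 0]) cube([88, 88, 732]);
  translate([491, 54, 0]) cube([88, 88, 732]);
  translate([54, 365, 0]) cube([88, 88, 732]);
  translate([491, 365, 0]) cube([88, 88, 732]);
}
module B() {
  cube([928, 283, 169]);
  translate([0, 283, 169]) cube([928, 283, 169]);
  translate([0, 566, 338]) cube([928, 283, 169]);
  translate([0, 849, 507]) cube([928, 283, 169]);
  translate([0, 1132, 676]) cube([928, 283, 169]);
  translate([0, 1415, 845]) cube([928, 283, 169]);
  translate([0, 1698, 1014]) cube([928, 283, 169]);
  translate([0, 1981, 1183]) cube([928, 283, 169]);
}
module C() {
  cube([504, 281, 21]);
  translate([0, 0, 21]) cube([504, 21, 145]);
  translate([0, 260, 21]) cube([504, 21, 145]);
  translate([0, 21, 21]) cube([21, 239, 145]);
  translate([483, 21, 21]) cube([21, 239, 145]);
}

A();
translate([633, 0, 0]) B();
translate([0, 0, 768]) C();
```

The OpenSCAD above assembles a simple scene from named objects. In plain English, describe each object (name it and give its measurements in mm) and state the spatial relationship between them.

A is a rectangular dining table. The top is 633×507×36 mm with its upper surface at z = 768 mm. It stands on four 88×88 mm square legs, each inset 54 mm from the nearest pair of top edges, running from the floor to the underside of the top.

B is a run of 8 identical solid stair steps. Each tread is 928×283 mm and each step block is 169 mm high. Step 1 rests on the floor; step k is offset from step 1 by (k−1)×283 mm in y and (k−1)×169 mm in z.

C is an open-topped rectangular box: outside dimensions 504×281×166 mm, with a uniform wall and base thickness of 21 mm. The base is a full 504×281 slab on the floor; four walls sit on top of the base. The front and back walls (the −y and +y sides) span the full width; the two side walls fit between them.

The staircase is against the table's +x side, with their −y faces flush. The open box is on top of the table.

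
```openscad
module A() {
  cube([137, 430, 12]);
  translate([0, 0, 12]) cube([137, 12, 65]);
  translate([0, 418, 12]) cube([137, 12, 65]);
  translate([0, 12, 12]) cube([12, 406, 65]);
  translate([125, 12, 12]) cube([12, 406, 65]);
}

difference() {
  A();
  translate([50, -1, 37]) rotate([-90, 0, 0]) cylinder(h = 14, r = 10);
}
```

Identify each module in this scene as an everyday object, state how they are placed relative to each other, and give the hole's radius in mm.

A is an open box. The open box has a circular hole through its front wall. The hole's radius is 10 mm.

The subtracted cylinder has r = 10 mm.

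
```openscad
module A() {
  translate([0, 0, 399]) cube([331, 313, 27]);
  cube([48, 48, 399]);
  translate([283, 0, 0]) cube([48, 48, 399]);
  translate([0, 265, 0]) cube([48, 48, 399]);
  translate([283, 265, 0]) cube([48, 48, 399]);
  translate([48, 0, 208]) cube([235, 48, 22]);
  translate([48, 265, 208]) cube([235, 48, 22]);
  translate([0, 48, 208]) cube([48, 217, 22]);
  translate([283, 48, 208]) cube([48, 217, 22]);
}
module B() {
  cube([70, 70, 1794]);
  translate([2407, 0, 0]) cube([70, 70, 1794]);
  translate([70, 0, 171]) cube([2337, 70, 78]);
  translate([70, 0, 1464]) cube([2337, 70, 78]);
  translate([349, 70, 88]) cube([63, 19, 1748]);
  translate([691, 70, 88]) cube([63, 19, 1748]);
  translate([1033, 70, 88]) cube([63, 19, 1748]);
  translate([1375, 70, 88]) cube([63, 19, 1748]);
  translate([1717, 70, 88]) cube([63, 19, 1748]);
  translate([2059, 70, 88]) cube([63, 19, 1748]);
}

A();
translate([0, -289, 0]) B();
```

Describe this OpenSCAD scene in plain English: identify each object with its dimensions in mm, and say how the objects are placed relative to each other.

A is a simple wooden stool: a rectangular seat 331 mm (x) by 313 mm (y), 27 mm thick, top face at z = 426 mm, on four square legs, each 48×48 mm in cross-section. The legs rest on z = 0, each flush with a corner of the seat. Four stretchers, 48 mm wide and 22 mm tall, connect adjacent legs with their undersides at z = 208 mm, each running between the inner faces of the legs it joins and aligned with the legs' outer faces on the other axis.

B is a fence section. Two 70×70 mm posts, 1794 mm tall, stand on the floor with a clear span of 2337 mm between their inner faces. Two horizontal rails of 70×78 mm section span the gap between the posts with their undersides at z = 171 mm and z = 1464 mm, flush with the posts' −y face. 6 pickets, each 63 mm wide, 19 mm thick and 1748 mm tall, are fixed to the +y face of the rails with their bottoms at z = 88 mm, evenly spaced across the span with equal gaps (rounded down to the nearest mm) at the −x end and between each pair — any rounding remainder accumulates at the +x end.

The fence section is on the floor beside the stool on its −y side.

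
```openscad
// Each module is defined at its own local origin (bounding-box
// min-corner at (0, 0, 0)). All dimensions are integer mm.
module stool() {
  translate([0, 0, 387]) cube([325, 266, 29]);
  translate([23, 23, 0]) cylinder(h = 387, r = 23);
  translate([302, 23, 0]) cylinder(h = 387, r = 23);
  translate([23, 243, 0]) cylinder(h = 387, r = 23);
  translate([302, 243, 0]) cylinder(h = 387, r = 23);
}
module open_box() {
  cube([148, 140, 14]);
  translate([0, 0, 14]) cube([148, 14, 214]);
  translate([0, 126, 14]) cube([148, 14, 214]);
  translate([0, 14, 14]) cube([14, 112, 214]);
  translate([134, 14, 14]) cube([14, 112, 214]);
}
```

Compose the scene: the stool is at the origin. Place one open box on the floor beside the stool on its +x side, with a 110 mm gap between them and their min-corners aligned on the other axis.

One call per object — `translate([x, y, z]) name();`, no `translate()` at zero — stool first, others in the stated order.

stool();
translate([435, 0, 0]) open_box();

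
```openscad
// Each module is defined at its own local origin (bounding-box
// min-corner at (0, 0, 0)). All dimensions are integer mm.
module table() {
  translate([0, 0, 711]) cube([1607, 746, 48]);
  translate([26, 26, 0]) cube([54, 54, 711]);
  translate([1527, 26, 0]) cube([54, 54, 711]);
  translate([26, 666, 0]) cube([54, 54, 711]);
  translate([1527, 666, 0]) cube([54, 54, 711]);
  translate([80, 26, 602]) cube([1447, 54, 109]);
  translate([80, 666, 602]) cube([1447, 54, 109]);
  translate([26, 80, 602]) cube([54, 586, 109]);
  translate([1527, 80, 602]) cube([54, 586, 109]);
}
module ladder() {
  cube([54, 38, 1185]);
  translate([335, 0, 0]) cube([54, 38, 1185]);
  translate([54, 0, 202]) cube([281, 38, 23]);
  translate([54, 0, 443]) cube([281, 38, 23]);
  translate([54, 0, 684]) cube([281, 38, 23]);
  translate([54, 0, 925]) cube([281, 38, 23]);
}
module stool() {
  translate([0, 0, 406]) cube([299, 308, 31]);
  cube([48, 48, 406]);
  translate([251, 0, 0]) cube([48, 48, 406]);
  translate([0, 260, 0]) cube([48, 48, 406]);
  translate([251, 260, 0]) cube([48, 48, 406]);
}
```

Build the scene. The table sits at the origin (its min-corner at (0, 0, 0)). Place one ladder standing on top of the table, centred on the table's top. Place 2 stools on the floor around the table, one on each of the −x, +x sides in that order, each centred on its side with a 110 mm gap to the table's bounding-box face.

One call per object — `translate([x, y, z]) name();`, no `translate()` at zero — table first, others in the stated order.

table();
translate([609, 354, 759]) ladder();
translate([-409, 219, 0]) stool();
translate([1717, 219, 0]) stool();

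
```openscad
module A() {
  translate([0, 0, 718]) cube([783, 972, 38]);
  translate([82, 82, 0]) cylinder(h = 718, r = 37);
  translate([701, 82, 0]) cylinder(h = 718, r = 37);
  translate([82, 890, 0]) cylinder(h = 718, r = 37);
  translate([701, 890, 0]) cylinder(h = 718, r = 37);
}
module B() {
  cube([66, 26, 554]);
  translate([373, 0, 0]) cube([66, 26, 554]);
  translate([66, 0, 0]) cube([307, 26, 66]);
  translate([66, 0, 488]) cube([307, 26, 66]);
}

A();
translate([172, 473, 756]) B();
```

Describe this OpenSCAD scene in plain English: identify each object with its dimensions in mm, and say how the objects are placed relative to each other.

A is a rectangular dining table. The top is 783×972×38 mm with its upper surface at z = 756 mm. It stands on four round legs of 74 mm diameter, each leg's bounding box inset 45 mm from the nearest pair of top edges, running from the floor to the underside of the top.

B is a rectangular picture frame lying in the x–z plane (depth along y). The opening is 307 mm wide (x) by 422 mm tall (z), surrounded by a border 66 mm wide on all four sides. The frame is 26 mm deep and is made of two full-height vertical stiles with two horizontal rails fitted between them.

The picture frame is on top of the table, centred.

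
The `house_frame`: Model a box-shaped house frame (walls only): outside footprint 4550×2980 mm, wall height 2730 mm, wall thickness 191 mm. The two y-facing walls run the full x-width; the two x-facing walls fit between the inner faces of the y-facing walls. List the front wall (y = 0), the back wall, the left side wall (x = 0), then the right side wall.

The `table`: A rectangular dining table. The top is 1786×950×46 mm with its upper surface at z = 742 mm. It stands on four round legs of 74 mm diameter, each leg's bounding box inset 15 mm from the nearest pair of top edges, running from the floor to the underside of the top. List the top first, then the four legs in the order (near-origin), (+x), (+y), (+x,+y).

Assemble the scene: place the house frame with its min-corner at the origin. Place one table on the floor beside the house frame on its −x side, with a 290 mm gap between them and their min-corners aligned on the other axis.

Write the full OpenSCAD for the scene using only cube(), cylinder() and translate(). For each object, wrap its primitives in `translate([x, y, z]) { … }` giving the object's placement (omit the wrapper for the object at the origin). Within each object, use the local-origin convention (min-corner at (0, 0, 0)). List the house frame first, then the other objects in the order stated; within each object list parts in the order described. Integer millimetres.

cube([4550, 191, 2730]);
translate([0, 2789, 0]) cube([4550, 191, 2730]);
translate([0, 191, 0]) cube([191, 2598, 2730]);
translate([4359, 191, 0]) cube([191, 2598, 2730]);
translate([-2076, 0, 0]) {
  translate([0, 0, 696]) cube([1786, 950, 46]);
  translate([52, 52, 0]) cylinder(h = 696, r = 37);
  translate([1734, 52, 0]) cylinder(h = 696, r = 37);
  translate([52, 898, 0]) cylinder(h = 696, r = 37);
  translate([1734, 898, 0]) cylinder(h = 696, r = 37);
}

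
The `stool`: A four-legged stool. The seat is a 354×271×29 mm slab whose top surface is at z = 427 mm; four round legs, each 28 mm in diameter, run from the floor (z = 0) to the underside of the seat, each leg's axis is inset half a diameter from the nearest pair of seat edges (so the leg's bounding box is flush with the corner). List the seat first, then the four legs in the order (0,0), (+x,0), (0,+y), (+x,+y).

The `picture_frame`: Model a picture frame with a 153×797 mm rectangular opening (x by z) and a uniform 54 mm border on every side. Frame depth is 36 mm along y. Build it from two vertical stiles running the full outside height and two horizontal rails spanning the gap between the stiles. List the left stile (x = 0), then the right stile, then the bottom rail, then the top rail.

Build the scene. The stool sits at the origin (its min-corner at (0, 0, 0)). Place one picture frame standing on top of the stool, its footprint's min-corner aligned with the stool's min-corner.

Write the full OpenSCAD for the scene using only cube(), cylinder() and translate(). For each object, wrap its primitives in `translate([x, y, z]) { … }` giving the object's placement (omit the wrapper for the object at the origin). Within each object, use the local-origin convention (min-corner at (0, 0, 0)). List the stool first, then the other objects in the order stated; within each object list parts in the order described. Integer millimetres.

translate([0, 0, 398]) cube([354, 271, 29]);
translate([14, 14, 0]) cylinder(h = 398, r = 14);
translate([340, 14, 0]) cylinder(h = 398, r = 14);
translate([14, 257, 0]) cylinder(h = 398, r = 14);
translate([340, 257, 0]) cylinder(h = 398, r = 14);
translate([0, 0, 427]) {
  cube([54, 36, 905]);
  translate([207, 0, 0]) cube([54, 36, 905]);
  translate([54, 0, 0]) cube([153, 36, 54]);
  translate([54, 0, 851]) cube([153, 36, 54]);
}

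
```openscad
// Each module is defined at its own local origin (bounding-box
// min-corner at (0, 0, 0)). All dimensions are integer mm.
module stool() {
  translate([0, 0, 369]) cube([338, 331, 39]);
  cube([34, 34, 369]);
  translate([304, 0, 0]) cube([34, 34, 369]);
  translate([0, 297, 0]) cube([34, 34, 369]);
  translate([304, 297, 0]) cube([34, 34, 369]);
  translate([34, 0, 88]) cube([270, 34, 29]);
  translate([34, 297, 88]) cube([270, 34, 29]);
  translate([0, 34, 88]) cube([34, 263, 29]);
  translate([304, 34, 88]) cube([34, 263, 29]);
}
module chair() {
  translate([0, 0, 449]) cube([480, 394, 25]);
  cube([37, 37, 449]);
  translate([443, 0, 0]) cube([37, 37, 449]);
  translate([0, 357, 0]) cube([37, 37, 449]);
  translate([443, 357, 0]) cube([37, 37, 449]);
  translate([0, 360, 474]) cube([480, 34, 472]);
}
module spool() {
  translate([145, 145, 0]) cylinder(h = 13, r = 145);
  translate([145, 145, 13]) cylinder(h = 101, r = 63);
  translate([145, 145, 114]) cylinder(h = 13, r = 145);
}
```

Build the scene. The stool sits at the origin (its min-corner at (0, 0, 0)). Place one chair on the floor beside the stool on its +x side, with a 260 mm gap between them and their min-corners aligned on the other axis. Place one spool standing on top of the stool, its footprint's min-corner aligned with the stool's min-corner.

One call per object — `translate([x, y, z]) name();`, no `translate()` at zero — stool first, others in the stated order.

stool();
translate([598, 0, 0]) chair();
translate([0, 0, 408]) spool();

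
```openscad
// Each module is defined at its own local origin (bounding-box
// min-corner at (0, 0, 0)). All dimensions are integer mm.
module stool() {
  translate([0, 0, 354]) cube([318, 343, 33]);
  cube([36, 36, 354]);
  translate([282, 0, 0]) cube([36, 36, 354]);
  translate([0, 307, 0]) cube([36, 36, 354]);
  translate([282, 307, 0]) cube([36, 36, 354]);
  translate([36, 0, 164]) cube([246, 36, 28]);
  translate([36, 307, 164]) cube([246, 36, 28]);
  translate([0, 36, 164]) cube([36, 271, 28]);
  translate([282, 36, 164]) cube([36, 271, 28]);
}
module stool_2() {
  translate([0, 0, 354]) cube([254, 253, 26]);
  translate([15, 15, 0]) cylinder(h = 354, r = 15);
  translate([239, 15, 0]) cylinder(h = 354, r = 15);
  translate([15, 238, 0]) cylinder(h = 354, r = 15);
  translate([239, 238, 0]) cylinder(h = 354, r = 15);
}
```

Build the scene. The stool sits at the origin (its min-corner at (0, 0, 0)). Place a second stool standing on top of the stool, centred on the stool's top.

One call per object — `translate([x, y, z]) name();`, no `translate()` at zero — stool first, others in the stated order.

stool();
translate([32, 45, 387]) stool_2();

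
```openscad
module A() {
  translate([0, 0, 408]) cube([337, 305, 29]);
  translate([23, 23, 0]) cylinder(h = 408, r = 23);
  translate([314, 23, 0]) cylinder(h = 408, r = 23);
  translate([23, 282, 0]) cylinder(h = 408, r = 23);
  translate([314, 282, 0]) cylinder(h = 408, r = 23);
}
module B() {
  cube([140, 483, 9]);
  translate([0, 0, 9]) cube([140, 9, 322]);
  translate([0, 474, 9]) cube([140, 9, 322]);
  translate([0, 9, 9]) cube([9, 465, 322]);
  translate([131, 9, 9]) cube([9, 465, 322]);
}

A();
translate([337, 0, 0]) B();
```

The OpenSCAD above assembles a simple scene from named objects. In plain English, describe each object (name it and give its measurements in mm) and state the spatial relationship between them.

A is a simple wooden stool: a rectangular seat 337 mm (x) by 305 mm (y), 29 mm thick, top face at z = 437 mm, on four round legs, each 46 mm in diameter. The legs rest on z = 0, each leg's axis is inset half a diameter from the nearest pair of seat edges (so the leg's bounding box is flush with the corner).

B is an open storage box with external size 140×483×331 mm and wall thickness 9 mm (the base is also 9 mm thick). The base covers the whole footprint; the four walls stand on the base, with the y-facing walls full-width and the x-facing walls fitting between their inner faces.

The open box is against the stool's +x side, with their −y faces flush.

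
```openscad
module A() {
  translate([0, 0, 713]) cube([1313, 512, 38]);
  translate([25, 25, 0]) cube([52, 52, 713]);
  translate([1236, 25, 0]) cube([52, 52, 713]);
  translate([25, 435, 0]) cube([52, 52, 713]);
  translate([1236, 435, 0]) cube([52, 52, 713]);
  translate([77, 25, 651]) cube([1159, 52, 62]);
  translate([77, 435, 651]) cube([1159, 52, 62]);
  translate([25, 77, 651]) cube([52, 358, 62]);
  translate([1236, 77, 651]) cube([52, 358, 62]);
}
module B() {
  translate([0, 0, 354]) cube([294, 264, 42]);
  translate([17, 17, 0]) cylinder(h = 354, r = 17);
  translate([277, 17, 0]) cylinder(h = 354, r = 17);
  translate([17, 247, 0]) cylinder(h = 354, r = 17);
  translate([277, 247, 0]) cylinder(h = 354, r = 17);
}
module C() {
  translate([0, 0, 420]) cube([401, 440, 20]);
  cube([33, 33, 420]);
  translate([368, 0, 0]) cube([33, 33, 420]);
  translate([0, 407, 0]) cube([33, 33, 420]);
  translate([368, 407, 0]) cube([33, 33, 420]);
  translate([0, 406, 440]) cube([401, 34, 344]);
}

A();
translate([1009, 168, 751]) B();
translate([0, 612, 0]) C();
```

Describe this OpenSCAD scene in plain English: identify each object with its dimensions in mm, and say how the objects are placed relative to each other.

A is a rectangular dining table. The top is 1313×512×38 mm with its upper surface at z = 751 mm. It stands on four 52×52 mm square legs, each inset 25 mm from the nearest pair of top edges, running from the floor to the underside of the top. Four apron rails, 52 mm thick and 62 mm tall, run between adjacent legs with their top edges flush with the underside of the top and their outer faces flush with the legs' outer faces.

B is a four-legged stool. The seat is 294×264 mm, 42 mm thick, top at z = 396 mm. It stands on four round legs, each 34 mm in diameter, from z = 0 to the seat underside, each leg's axis is inset half a diameter from the nearest pair of seat edges (so the leg's bounding box is flush with the corner).

C is a chair: 401×440 mm seat, 20 mm thick, top at z = 440 mm, on four 33 mm square corner legs flush with the seat edges. A 34 mm thick backrest slab spans the full seat width, extending 344 mm above the seat top, its back face flush with the seat's +y edge.

The stool is on top of the table. The chair is on the floor beside the table on its +y side.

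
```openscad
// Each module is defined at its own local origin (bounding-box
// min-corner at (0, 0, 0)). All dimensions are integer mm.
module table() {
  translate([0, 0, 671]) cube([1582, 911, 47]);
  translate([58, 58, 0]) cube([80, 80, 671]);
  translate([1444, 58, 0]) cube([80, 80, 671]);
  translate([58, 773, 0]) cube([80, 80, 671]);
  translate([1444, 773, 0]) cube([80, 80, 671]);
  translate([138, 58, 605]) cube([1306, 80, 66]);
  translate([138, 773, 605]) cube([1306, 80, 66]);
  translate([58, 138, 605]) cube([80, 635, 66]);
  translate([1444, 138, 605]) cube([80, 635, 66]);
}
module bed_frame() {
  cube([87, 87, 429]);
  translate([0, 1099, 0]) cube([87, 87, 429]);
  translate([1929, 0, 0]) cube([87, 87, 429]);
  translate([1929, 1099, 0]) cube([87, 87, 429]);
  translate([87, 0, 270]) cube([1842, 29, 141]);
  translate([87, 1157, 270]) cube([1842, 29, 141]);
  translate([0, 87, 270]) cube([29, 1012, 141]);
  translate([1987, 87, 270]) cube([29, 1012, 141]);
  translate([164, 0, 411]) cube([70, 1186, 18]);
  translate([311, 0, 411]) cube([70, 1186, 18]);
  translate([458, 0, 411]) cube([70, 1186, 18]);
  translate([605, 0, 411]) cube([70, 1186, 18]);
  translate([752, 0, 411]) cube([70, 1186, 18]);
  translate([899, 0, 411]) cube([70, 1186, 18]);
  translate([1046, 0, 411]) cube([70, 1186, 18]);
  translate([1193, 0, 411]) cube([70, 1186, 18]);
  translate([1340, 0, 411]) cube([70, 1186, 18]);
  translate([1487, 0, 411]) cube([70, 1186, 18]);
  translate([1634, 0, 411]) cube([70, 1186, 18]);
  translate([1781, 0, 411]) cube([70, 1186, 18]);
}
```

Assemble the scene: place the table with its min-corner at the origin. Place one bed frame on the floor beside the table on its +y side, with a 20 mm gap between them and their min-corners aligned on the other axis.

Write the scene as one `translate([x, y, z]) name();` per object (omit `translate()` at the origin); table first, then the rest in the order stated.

table();
translate([0, 931, 0]) bed_frame();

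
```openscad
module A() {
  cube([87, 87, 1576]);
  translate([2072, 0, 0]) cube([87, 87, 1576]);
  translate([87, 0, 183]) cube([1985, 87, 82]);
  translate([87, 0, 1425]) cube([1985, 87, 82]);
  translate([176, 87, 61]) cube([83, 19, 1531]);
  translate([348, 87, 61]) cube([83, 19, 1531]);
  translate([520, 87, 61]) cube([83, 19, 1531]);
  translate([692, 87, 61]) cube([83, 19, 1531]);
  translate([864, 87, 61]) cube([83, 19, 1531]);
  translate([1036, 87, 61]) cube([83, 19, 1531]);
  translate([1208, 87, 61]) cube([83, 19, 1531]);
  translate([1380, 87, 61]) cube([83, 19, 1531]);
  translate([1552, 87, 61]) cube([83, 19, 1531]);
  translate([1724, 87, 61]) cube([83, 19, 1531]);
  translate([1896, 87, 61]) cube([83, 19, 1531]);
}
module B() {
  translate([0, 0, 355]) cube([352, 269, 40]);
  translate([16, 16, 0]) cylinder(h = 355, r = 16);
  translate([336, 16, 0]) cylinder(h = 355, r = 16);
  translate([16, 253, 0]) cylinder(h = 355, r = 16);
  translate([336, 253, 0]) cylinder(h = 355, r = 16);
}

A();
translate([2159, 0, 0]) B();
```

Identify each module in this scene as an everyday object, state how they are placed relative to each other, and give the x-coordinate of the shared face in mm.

The fence section's +x face and the stool's −x face are both at x = 2159 mm.

A is a fence section. B is a stool. The stool is against the fence section's +x side, with their −y faces flush. The x-coordinate of the shared face is 2159 mm.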